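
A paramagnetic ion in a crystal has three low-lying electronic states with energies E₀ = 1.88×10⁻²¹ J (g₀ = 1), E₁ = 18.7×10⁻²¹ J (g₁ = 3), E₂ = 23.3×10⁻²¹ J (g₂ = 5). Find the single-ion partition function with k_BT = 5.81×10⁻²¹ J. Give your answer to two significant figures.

Eᵢ/kT = 0.3236, 3.219, 4.010.
Z = Σ gᵢe^(−Eᵢ/kT) = 1·e^(−0.3236) + 3·e^(−3.219) + 5·e^(−4.010) = 0.7235 + 0.1200 + 0.09067 = 0.9342.

Z = 0.93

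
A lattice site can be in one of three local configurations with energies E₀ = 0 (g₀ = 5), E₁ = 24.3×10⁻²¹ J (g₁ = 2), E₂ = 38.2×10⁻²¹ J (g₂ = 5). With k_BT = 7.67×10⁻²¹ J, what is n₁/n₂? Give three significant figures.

2.45

n₁/n₂ = (g₁/g₂) exp[−(E₁−E₂)/kT] = (2/5) × exp(−(-13.9 ×10⁻²¹ J)/(7.67 ×10⁻²¹ J)) = (2/5) × exp(1.8123) = 2.45.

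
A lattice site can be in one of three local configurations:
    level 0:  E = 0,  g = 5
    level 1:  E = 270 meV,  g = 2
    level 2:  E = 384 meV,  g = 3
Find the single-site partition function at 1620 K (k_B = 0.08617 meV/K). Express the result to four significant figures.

k_BT = 0.08617 × 1620 K = 139.595 meV.
Eᵢ/kT = 0, 1.93417, 2.75081.
Z = Σ gᵢe^(−Eᵢ/kT) = 5·e^(−0) + 2·e^(−1.93417) + 3·e^(−2.75081) = 5.00000 + 0.289088 + 0.191628 = 5.48072.

Z = 5.481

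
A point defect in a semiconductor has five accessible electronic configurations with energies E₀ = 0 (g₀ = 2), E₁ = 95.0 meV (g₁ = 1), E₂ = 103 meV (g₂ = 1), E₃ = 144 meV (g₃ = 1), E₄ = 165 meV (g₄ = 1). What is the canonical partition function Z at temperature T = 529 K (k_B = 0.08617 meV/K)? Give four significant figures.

k_BT = 0.08617 × 529 K = 45.5839 meV.
Eᵢ/kT = 0, 2.08407, 2.25957, 3.15901, 3.61970.
Z = Σ gᵢe^(−Eᵢ/kT) = 2·e^(−0) + 1·e^(−2.08407) + 1·e^(−2.25957) + 1·e^(−3.15901) + 1·e^(−3.61970) = 2.00000 + 0.124423 + 0.104395 + 0.0424678 + 0.0267907 = 2.29808.

Z = 2.298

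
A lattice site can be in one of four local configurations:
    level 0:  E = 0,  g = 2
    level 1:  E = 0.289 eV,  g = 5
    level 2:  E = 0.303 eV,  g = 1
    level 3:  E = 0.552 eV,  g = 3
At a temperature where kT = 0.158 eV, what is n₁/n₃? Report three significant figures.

n₁/n₃ = (g₁/g₃) exp[−(E₁−E₃)/kT] = (5/3) × exp(−(-0.263 eV)/(0.158 eV)) = (5/3) × exp(1.6646) = 8.81.

8.81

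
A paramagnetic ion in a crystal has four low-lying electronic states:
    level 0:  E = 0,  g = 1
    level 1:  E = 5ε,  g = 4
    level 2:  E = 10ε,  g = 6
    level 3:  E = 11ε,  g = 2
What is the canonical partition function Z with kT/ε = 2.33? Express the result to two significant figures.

Z = 1.6

Eᵢ/kT = 0, 2.146, 4.292, 4.721.
Z = Σ gᵢe^(−Eᵢ/kT) = 1·e^(−0) + 4·e^(−2.146) + 6·e^(−4.292) + 2·e^(−4.721) = 1.000 + 0.4678 + 0.08207 + 0.01781 = 1.568.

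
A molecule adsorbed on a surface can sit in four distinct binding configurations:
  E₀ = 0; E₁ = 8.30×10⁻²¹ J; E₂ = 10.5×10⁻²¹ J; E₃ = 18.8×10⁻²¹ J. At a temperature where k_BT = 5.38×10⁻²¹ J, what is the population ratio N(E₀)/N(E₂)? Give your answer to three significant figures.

n₀/n₂ = exp[−(E₀−E₂)/kT] = exp(−(-10.5 ×10⁻²¹ J)/(5.38 ×10⁻²¹ J)) = exp(1.9517) = 7.04.

7.04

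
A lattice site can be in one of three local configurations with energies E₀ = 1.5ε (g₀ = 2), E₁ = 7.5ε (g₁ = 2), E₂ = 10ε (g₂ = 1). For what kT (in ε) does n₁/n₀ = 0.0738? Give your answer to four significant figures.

n₁/n₀ = (g₁/g₀) exp[−(E₁−E₀)/kT] = 0.0738.
⇒ (E₁−E₀)/kT = ln((2/2)/0.0738) = ln(13.5501) = 2.60639.
kT = 6.0ε / 2.60639 = 2.302 ε.

2.302 ε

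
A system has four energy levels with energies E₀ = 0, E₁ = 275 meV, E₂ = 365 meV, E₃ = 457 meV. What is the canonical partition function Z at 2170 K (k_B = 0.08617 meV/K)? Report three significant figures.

Z = 1.46

k_BT = 0.08617 × 2170 K = 186.99 meV.
Eᵢ/kT = 0, 1.4707, 1.9520, 2.4440.
Z = Σ e^(−Eᵢ/kT) = e^(−0) + e^(−1.4707) + e^(−1.9520) + e^(−2.4440) = 1.0000 + 0.22976 + 0.14199 + 0.086813 = 1.4586.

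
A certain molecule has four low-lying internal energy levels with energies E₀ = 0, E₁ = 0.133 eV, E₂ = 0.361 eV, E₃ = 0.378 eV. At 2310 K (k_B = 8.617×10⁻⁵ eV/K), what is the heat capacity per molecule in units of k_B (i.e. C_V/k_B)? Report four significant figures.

0.4595

k_BT = 8.617×10⁻⁵ × 2310 K = 0.199053 eV.
Eᵢ/kT = 0, 0.668164, 1.81359, 1.89899.
Z = Σ e^(−Eᵢ/kT) = e^(−0) + e^(−0.668164) + e^(−1.81359) + e^(−1.89899) = 1.00000 + 0.512649 + 0.163068 + 0.149720 = 1.82544.
⟨E⟩ = 0.100603 eV, ⟨E²⟩ = 0.0283285 eV².
C_V/k_B = (⟨E²⟩ − ⟨E⟩²)/(kT)² = (0.0283285 − 0.0101210)/0.0396221 = 0.4595.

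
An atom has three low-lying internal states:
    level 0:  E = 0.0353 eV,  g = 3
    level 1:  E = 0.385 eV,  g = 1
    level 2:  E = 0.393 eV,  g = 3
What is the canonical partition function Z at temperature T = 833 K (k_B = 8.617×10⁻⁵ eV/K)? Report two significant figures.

Z = 1.9

k_BT = 8.617×10⁻⁵ × 833 K = 0.07178 eV.
Eᵢ/kT = 0.4918, 5.364, 5.475.
Z = Σ gᵢe^(−Eᵢ/kT) = 3·e^(−0.4918) + 1·e^(−5.364) + 3·e^(−5.475) = 1.835 + 0.004682 + 0.01257 = 1.852.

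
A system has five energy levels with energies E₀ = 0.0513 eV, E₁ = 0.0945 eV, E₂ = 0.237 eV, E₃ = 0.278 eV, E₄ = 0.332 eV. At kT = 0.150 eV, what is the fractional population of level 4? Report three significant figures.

Eᵢ/kT = 0.34200, 0.63000, 1.5800, 1.8533, 2.2133.
Z = Σ e^(−Eᵢ/kT) = e^(−0.34200) + e^(−0.63000) + e^(−1.5800) + e^(−1.8533) + e^(−2.2133) = 0.71035 + 0.53259 + 0.20598 + 0.15672 + 0.10934 = 1.7150.
P₄ = e^(−E₄/kT) / Z = 0.10934/1.7150 = 0.0638.

0.0638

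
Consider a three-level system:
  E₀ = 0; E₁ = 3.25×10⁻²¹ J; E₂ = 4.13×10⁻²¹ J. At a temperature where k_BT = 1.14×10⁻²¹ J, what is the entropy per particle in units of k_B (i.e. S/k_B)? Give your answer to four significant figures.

0.3223

Eᵢ/kT = 0, 2.85088, 3.62281.
Z = Σ e^(−Eᵢ/kT) = e^(−0) + e^(−2.85088) + e^(−3.62281) = 1.00000 + 0.0577934 + 0.0267075 = 1.08450.
⟨E⟩ = Σ EᵢPᵢ = 0.274901 ×10⁻²¹ J.
S/k_B = ln Z + ⟨E⟩/kT = ln(1.08450) + 0.274901/1.14 = 0.0811191 + 0.241141 = 0.3223.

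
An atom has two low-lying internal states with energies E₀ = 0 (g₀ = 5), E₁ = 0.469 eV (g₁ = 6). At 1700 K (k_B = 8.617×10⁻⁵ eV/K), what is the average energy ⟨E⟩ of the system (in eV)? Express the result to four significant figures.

0.02184 eV

k_BT = 8.617×10⁻⁵ × 1700 K = 0.146489 eV.
Eᵢ/kT = 0, 3.20161.
Z = Σ gᵢe^(−Eᵢ/kT) = 5·e^(−0) + 6·e^(−3.20161) = 5.00000 + 0.244180 = 5.24418.
⟨E⟩ = Σ Eᵢ gᵢe^(−Eᵢ/kT) / Z = (0·5.00000 + 0.469·0.244180) / 5.24418 = 0.02184 eV.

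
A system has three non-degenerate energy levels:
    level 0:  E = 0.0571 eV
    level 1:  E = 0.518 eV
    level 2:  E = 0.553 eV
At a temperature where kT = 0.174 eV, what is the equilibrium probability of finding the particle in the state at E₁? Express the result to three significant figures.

Eᵢ/kT = 0.32816, 2.9770, 3.1782.
Z = Σ e^(−Eᵢ/kT) = e^(−0.32816) + e^(−2.9770) + e^(−3.1782) = 0.72025 + 0.050945 + 0.041661 = 0.81286.
P₁ = e^(−E₁/kT) / Z = 0.050945/0.81286 = 0.0627.

0.0627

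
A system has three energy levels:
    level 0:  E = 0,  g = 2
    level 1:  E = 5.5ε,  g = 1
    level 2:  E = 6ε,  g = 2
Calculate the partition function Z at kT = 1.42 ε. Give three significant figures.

Z = 2.05

Eᵢ/kT = 0, 3.8732, 4.2254.
Z = Σ gᵢe^(−Eᵢ/kT) = 2·e^(−0) + 1·e^(−3.8732) + 2·e^(−4.2254) = 2.0000 + 0.020792 + 0.029239 = 2.0500.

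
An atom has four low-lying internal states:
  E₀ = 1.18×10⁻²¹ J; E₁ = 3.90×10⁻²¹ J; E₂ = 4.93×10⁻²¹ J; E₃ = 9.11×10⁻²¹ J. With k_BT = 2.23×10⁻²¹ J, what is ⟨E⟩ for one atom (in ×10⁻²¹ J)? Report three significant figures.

Eᵢ/kT = 0.52915, 1.7489, 2.2108, 4.0852.
Z = Σ e^(−Eᵢ/kT) = e^(−0.52915) + e^(−1.7489) + e^(−2.2108) + e^(−4.0852) = 0.58911 + 0.17397 + 0.10961 + 0.016820 = 0.88951.
⟨E⟩ = Σ Eᵢ e^(−Eᵢ/kT) / Z = (1.18·0.58911 + 3.90·0.17397 + 4.93·0.10961 + 9.11·0.016820) / 0.88951 = 2.32 ×10⁻²¹ J.

2.32 ×10⁻²¹ J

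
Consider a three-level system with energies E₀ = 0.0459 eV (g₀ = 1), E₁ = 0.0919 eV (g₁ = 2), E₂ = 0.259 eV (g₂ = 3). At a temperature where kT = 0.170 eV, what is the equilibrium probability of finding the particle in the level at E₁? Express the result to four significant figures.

Eᵢ/kT = 0.270000, 0.540588, 1.52353.
Z = Σ gᵢe^(−Eᵢ/kT) = 1·e^(−0.270000) + 2·e^(−0.540588) + 3·e^(−1.52353) = 0.763379 + 1.16481 + 0.653824 = 2.58201.
P₁ = g₁ e^(−E₁/kT) / Z = 1.16481/2.58201 = 0.4511.

0.4511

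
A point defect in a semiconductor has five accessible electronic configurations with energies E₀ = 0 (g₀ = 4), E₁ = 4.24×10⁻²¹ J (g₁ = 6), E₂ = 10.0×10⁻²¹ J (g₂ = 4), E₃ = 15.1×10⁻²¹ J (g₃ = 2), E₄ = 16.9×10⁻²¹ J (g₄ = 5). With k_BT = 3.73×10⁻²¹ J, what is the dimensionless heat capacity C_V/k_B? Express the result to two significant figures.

0.70

Eᵢ/kT = 0, 1.137, 2.681, 4.048, 4.531.
Z = Σ gᵢe^(−Eᵢ/kT) = 4·e^(−0) + 6·e^(−1.137) + 4·e^(−2.681) + 2·e^(−4.048) + 5·e^(−4.531) = 4.000 + 1.925 + 0.2740 + 0.03491 + 0.05385 = 6.288.
⟨E⟩ = 1.962, ⟨E²⟩ = 13.57.
C_V/k_B = (⟨E²⟩ − ⟨E⟩²)/(kT)² = (13.57 − 3.849)/13.91 = 0.70.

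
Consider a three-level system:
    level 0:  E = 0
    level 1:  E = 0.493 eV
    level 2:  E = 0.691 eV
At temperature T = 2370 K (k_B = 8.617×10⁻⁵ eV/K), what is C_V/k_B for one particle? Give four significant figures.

0.7231

k_BT = 8.617×10⁻⁵ × 2370 K = 0.204223 eV.
Eᵢ/kT = 0, 2.41403, 3.38356.
Z = Σ e^(−Eᵢ/kT) = e^(−0) + e^(−2.41403) + e^(−3.38356) = 1.00000 + 0.0894541 + 0.0339265 = 1.12338.
⟨E⟩ = 0.0601258 eV, ⟨E²⟩ = 0.0337740 eV².
C_V/k_B = (⟨E²⟩ − ⟨E⟩²)/(kT)² = (0.0337740 − 0.00361511)/0.0417070 = 0.7231.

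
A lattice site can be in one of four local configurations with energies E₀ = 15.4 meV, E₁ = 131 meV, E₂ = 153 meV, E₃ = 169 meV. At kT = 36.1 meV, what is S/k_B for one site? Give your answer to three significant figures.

0.329

Eᵢ/kT = 0.42659, 3.6288, 4.2382, 4.6814.
Z = Σ e^(−Eᵢ/kT) = e^(−0.42659) + e^(−3.6288) + e^(−4.2382) + e^(−4.6814) = 0.65273 + 0.026548 + 0.014434 + 0.0092660 = 0.70298.
⟨E⟩ = Σ EᵢPᵢ = 24.615 meV.
S/k_B = ln Z + ⟨E⟩/kT = ln(0.70298) + 24.615/36.1 = -0.35243 + 0.68186 = 0.329.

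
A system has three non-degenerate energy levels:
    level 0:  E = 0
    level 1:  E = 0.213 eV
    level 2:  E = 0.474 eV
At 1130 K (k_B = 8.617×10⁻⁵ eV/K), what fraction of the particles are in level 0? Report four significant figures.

k_BT = 8.617×10⁻⁵ × 1130 K = 0.0973721 eV.
Eᵢ/kT = 0, 2.18748, 4.86792.
Z = Σ e^(−Eᵢ/kT) = e^(−0) + e^(−2.18748) + e^(−4.86792) = 1.00000 + 0.112199 + 0.00768934 = 1.11989.
P₀ = e^(−E₀/kT) / Z = 1.00000/1.11989 = 0.8929.

0.8929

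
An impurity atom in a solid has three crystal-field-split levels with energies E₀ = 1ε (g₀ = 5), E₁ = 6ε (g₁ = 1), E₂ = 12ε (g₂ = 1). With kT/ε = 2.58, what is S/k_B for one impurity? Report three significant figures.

Eᵢ/kT = 0.38760, 2.3256, 4.6512.
Z = Σ gᵢe^(−Eᵢ/kT) = 5·e^(−0.38760) + 1·e^(−2.3256) + 1·e^(−4.6512) = 3.3934 + 0.097725 + 0.0095501 = 3.5007.
⟨E⟩ = Σ EᵢPᵢ = 1.1696 ε.
S/k_B = ln Z + ⟨E⟩/kT = ln(3.5007) + 1.1696/2.58 = 1.2530 + 0.45333 = 1.71.

1.71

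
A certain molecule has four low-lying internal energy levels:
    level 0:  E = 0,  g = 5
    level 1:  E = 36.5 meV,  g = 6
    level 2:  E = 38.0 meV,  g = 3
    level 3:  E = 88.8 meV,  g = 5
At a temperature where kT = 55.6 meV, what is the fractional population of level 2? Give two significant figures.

0.14

Eᵢ/kT = 0, 0.6565, 0.6835, 1.597.
Z = Σ gᵢe^(−Eᵢ/kT) = 5·e^(−0) + 6·e^(−0.6565) + 3·e^(−0.6835) + 5·e^(−1.597) = 5.000 + 3.112 + 1.515 + 1.013 = 10.64.
P₂ = g₂ e^(−E₂/kT) / Z = 1.515/10.64 = 0.14.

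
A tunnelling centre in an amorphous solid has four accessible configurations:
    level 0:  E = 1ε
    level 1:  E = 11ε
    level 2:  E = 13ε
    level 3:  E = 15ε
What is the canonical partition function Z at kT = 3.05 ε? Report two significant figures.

Z = 0.77

Eᵢ/kT = 0.3279, 3.607, 4.262, 4.918.
Z = Σ e^(−Eᵢ/kT) = e^(−0.3279) + e^(−3.607) + e^(−4.262) + e^(−4.918) = 0.7204 + 0.02713 + 0.01409 + 0.007314 = 0.7689.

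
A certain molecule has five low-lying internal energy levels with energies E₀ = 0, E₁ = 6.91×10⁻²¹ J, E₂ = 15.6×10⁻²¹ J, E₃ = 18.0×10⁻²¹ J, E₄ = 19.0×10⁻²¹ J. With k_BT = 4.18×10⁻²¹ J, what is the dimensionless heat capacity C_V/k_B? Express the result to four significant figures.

Eᵢ/kT = 0, 1.65311, 3.73206, 4.30622, 4.54545.
Z = Σ e^(−Eᵢ/kT) = e^(−0) + e^(−1.65311) + e^(−3.73206) + e^(−4.30622) + e^(−4.54545) = 1.00000 + 0.191454 + 0.0239435 + 0.0134844 + 0.0106154 = 1.23950.
⟨E⟩ = 1.72721, ⟨E²⟩ = 18.6927.
C_V/k_B = (⟨E²⟩ − ⟨E⟩²)/(kT)² = (18.6927 − 2.98325)/17.4724 = 0.8991.

0.8991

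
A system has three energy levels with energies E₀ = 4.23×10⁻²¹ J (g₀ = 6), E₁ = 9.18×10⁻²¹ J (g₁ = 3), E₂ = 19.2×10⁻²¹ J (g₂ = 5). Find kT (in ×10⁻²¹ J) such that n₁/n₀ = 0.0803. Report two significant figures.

2.7 ×10⁻²¹ J

n₁/n₀ = (g₁/g₀) exp[−(E₁−E₀)/kT] = 0.0803.
⇒ (E₁−E₀)/kT = ln((3/6)/0.0803) = ln(6.227) = 1.829.
kT = 4.95 ×10⁻²¹ J / 1.829 = 2.7 ×10⁻²¹ J.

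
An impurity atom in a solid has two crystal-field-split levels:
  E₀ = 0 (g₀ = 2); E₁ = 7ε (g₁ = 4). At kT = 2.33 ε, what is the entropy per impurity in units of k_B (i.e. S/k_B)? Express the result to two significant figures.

Eᵢ/kT = 0, 3.004.
Z = Σ gᵢe^(−Eᵢ/kT) = 2·e^(−0) + 4·e^(−3.004) = 2.000 + 0.1984 = 2.198.
⟨E⟩ = Σ EᵢPᵢ = 0.6318 ε.
S/k_B = ln Z + ⟨E⟩/kT = ln(2.198) + 0.6318/2.33 = 0.7875 + 0.2712 = 1.1.

1.1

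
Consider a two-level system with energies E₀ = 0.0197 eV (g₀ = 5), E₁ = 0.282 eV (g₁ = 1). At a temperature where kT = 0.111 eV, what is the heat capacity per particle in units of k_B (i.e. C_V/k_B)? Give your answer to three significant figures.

0.101

Eᵢ/kT = 0.17748, 2.5405.
Z = Σ gᵢe^(−Eᵢ/kT) = 5·e^(−0.17748) + 1·e^(−2.5405) = 4.1869 + 0.078827 = 4.2657.
⟨E⟩ = 0.024547 eV, ⟨E²⟩ = 0.0018505 eV².
C_V/k_B = (⟨E²⟩ − ⟨E⟩²)/(kT)² = (0.0018505 − 0.00060256)/0.012321 = 0.101.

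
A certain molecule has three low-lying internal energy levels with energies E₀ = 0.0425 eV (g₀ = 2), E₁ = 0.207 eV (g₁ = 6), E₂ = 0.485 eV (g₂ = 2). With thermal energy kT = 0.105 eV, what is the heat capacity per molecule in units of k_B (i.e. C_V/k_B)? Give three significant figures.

Eᵢ/kT = 0.40476, 1.9714, 4.6190.
Z = Σ gᵢe^(−Eᵢ/kT) = 2·e^(−0.40476) + 6·e^(−1.9714) + 2·e^(−4.6190) = 1.3343 + 0.83557 + 0.019725 = 2.1896.
⟨E⟩ = 0.10926 eV, ⟨E²⟩ = 0.019571 eV².
C_V/k_B = (⟨E²⟩ − ⟨E⟩²)/(kT)² = (0.019571 − 0.011938)/0.011025 = 0.692.

0.692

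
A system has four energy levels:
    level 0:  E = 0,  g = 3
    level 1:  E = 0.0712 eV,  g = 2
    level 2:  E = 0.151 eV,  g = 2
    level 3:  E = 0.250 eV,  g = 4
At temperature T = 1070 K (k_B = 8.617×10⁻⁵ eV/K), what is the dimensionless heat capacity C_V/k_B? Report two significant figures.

0.57

k_BT = 8.617×10⁻⁵ × 1070 K = 0.09220 eV.
Eᵢ/kT = 0, 0.7722, 1.638, 2.711.
Z = Σ gᵢe^(−Eᵢ/kT) = 3·e^(−0) + 2·e^(−0.7722) + 2·e^(−1.638) + 4·e^(−2.711) = 3.000 + 0.9240 + 0.3887 + 0.2659 = 4.579.
⟨E⟩ = 0.04170 eV, ⟨E²⟩ = 0.006588 eV².
C_V/k_B = (⟨E²⟩ − ⟨E⟩²)/(kT)² = (0.006588 − 0.001739)/0.008501 = 0.57.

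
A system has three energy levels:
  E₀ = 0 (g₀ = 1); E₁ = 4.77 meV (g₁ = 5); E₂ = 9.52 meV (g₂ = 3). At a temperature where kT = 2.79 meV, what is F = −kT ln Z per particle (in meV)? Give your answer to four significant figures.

Eᵢ/kT = 0, 1.70968, 3.41219.
Z = Σ gᵢe^(−Eᵢ/kT) = 1·e^(−0) + 5·e^(−1.70968) + 3·e^(−3.41219) = 1.00000 + 0.904618 + 0.0989068 = 2.00352.
F = −kT ln Z = −2.79 × ln(2.00352) = −2.79 × 0.694906 = -1.939 meV.

-1.939 meV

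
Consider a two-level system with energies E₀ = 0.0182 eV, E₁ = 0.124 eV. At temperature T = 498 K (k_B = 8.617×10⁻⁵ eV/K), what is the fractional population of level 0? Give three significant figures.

0.922

k_BT = 8.617×10⁻⁵ × 498 K = 0.042913 eV.
Eᵢ/kT = 0.42411, 2.8896.
Z = Σ e^(−Eᵢ/kT) = e^(−0.42411) + e^(−2.8896) = 0.65435 + 0.055598 = 0.70995.
P₀ = e^(−E₀/kT) / Z = 0.65435/0.70995 = 0.922.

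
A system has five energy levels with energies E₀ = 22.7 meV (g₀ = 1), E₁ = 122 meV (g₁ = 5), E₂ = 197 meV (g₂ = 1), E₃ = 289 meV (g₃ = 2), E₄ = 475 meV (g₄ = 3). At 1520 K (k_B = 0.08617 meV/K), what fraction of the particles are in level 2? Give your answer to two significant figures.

k_BT = 0.08617 × 1520 K = 131.0 meV.
Eᵢ/kT = 0.1733, 0.9313, 1.504, 2.206, 3.626.
Z = Σ gᵢe^(−Eᵢ/kT) = 1·e^(−0.1733) + 5·e^(−0.9313) + 1·e^(−1.504) + 2·e^(−2.206) + 3·e^(−3.626) = 0.8409 + 1.970 + 0.2222 + 0.2203 + 0.07987 = 3.333.
P₂ = g₂ e^(−E₂/kT) / Z = 0.2222/3.333 = 0.067.

0.067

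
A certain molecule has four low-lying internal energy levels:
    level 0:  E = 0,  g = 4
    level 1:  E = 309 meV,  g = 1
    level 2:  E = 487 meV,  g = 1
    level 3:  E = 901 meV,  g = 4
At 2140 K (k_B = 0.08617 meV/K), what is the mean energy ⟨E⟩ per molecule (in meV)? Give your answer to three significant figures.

k_BT = 0.08617 × 2140 K = 184.40 meV.
Eᵢ/kT = 0, 1.6757, 2.6410, 4.8861.
Z = Σ gᵢe^(−Eᵢ/kT) = 4·e^(−0) + 1·e^(−1.6757) + 1·e^(−2.6410) + 4·e^(−4.8861) = 4.0000 + 0.18718 + 0.071290 + 0.030203 = 4.2887.
⟨E⟩ = Σ Eᵢ gᵢe^(−Eᵢ/kT) / Z = (0·4.0000 + 309·0.18718 + 487·0.071290 + 901·0.030203) / 4.2887 = 27.9 meV.

27.9 meV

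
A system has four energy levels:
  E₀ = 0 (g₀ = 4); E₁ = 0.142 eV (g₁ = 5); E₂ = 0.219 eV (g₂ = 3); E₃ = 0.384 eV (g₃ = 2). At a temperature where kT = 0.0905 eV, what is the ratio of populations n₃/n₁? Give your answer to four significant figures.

n₃/n₁ = (g₃/g₁) exp[−(E₃−E₁)/kT] = (2/5) × exp(−(0.242 eV)/(0.0905 eV)) = (2/5) × exp(-2.67403) = 0.02759.

0.02759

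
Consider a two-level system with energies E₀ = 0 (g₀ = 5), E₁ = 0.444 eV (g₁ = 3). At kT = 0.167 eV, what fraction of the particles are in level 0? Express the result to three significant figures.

0.960

Eᵢ/kT = 0, 2.6587.
Z = Σ gᵢe^(−Eᵢ/kT) = 5·e^(−0) + 3·e^(−2.6587) = 5.0000 + 0.21012 = 5.2101.
P₀ = g₀ e^(−E₀/kT) / Z = 5.0000/5.2101 = 0.960.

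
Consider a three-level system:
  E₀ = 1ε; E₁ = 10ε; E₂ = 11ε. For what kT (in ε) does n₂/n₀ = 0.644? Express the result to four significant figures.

n₂/n₀ = exp[−(E₂−E₀)/kT] = 0.644.
⇒ (E₂−E₀)/kT = ln(1/0.644) = ln(1.55280) = 0.440060.
kT = 10ε / 0.440060 = 22.72 ε.

22.72 ε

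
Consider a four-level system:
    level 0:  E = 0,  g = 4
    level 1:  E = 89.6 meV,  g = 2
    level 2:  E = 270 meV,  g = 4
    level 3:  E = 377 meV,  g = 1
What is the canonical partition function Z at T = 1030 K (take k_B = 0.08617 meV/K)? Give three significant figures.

Z = 4.93

k_BT = 0.08617 × 1030 K = 88.755 meV.
Eᵢ/kT = 0, 1.0095, 3.0421, 4.2476.
Z = Σ gᵢe^(−Eᵢ/kT) = 4·e^(−0) + 2·e^(−1.0095) + 4·e^(−3.0421) + 1·e^(−4.2476) = 4.0000 + 0.72880 + 0.19094 + 0.014299 = 4.9340.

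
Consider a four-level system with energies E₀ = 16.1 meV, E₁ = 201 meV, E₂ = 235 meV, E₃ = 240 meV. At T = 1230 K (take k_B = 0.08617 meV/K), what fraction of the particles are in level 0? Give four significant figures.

0.7030

k_BT = 0.08617 × 1230 K = 105.989 meV.
Eᵢ/kT = 0.151903, 1.89642, 2.21721, 2.26439.
Z = Σ e^(−Eᵢ/kT) = e^(−0.151903) + e^(−1.89642) + e^(−2.21721) + e^(−2.26439) = 0.859072 + 0.150105 + 0.108913 + 0.103893 = 1.22198.
P₀ = e^(−E₀/kT) / Z = 0.859072/1.22198 = 0.7030.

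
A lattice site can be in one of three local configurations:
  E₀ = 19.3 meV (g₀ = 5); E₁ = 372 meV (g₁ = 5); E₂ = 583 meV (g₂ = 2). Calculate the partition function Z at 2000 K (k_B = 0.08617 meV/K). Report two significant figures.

k_BT = 0.08617 × 2000 K = 172.3 meV.
Eᵢ/kT = 0.1120, 2.159, 3.384.
Z = Σ gᵢe^(−Eᵢ/kT) = 5·e^(−0.1120) + 5·e^(−2.159) + 2·e^(−3.384) = 4.470 + 0.5772 + 0.06782 = 5.115.

Z = 5.1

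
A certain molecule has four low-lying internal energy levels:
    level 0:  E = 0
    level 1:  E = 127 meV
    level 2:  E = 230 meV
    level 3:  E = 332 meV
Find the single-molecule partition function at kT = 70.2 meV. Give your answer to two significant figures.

Z = 1.2

Eᵢ/kT = 0, 1.809, 3.276, 4.729.
Z = Σ e^(−Eᵢ/kT) = e^(−0) + e^(−1.809) + e^(−3.276) + e^(−4.729) = 1.000 + 0.1638 + 0.03778 + 0.008835 = 1.210.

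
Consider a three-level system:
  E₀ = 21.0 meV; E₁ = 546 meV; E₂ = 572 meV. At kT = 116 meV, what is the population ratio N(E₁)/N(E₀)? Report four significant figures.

n₁/n₀ = exp[−(E₁−E₀)/kT] = exp(−(525.0 meV)/(116 meV)) = exp(-4.52586) = 0.01083.

0.01083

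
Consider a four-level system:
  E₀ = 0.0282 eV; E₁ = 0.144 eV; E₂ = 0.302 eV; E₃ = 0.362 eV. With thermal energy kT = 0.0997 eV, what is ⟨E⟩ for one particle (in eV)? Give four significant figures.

0.07461 eV

Eᵢ/kT = 0.282849, 1.44433, 3.02909, 3.63089.
Z = Σ e^(−Eᵢ/kT) = e^(−0.282849) + e^(−1.44433) + e^(−3.02909) + e^(−3.63089) = 0.753634 + 0.235904 + 0.0483596 + 0.0264926 = 1.06439.
⟨E⟩ = Σ Eᵢ e^(−Eᵢ/kT) / Z = (0.0282·0.753634 + 0.144·0.235904 + 0.302·0.0483596 + 0.362·0.0264926) / 1.06439 = 0.07461 eV.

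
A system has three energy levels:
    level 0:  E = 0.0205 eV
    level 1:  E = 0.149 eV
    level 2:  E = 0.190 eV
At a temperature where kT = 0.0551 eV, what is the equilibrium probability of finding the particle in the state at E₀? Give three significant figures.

Eᵢ/kT = 0.37205, 2.7042, 3.4483.
Z = Σ e^(−Eᵢ/kT) = e^(−0.37205) + e^(−2.7042) + e^(−3.4483) = 0.68932 + 0.066924 + 0.031800 = 0.78804.
P₀ = e^(−E₀/kT) / Z = 0.68932/0.78804 = 0.875.

0.875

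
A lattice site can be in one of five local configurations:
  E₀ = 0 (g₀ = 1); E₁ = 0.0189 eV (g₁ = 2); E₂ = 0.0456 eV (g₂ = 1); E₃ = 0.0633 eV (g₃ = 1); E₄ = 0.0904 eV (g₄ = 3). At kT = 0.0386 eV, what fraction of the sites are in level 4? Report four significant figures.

Eᵢ/kT = 0, 0.489637, 1.18135, 1.63990, 2.34197.
Z = Σ gᵢe^(−Eᵢ/kT) = 1·e^(−0) + 2·e^(−0.489637) + 1·e^(−1.18135) + 1·e^(−1.63990) + 3·e^(−2.34197) = 1.00000 + 1.22570 + 0.306864 + 0.193999 + 0.288414 = 3.01498.
P₄ = g₄ e^(−E₄/kT) / Z = 0.288414/3.01498 = 0.09566.

0.09566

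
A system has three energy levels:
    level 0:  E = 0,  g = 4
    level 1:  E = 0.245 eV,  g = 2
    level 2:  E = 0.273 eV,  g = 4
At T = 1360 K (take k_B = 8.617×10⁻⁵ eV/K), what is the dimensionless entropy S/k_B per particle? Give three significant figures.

1.84

k_BT = 8.617×10⁻⁵ × 1360 K = 0.11719 eV.
Eᵢ/kT = 0, 2.0906, 2.3296.
Z = Σ gᵢe^(−Eᵢ/kT) = 4·e^(−0) + 2·e^(−2.0906) + 4·e^(−2.3296) = 4.0000 + 0.24723 + 0.38934 = 4.6366.
⟨E⟩ = Σ EᵢPᵢ = 0.035988 eV.
S/k_B = ln Z + ⟨E⟩/kT = ln(4.6366) + 0.035988/0.11719 = 1.5340 + 0.30709 = 1.84.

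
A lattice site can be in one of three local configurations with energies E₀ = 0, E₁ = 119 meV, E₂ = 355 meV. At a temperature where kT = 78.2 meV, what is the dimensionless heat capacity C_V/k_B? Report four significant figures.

0.4945

Eᵢ/kT = 0, 1.52174, 4.53964.
Z = Σ e^(−Eᵢ/kT) = e^(−0) + e^(−1.52174) + e^(−4.53964) = 1.00000 + 0.218332 + 0.0106772 = 1.22901.
⟨E⟩ = 24.2243 meV, ⟨E²⟩ = 3610.54 meV².
C_V/k_B = (⟨E²⟩ − ⟨E⟩²)/(kT)² = (3610.54 − 586.817)/6115.24 = 0.4945.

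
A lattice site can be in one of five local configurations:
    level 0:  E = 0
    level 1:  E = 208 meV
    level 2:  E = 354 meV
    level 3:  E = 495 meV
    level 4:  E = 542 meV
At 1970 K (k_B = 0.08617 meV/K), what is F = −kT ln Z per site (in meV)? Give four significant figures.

k_BT = 0.08617 × 1970 K = 169.755 meV.
Eᵢ/kT = 0, 1.22530, 2.08536, 2.91597, 3.19284.
Z = Σ e^(−Eᵢ/kT) = e^(−0) + e^(−1.22530) + e^(−2.08536) + e^(−2.91597) + e^(−3.19284) = 1.00000 + 0.293670 + 0.124262 + 0.0541515 + 0.0410551 = 1.51314.
F = −kT ln Z = −169.755 × ln(1.51314) = −169.755 × 0.414187 = -70.31 meV.

-70.31 meV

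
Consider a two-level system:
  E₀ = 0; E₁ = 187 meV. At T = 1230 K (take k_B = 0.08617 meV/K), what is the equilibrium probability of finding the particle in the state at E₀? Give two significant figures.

0.85

k_BT = 0.08617 × 1230 K = 106.0 meV.
Eᵢ/kT = 0, 1.764.
Z = Σ e^(−Eᵢ/kT) = e^(−0) + e^(−1.764) = 1.000 + 0.1714 = 1.171.
P₀ = e^(−E₀/kT) / Z = 1.000/1.171 = 0.85.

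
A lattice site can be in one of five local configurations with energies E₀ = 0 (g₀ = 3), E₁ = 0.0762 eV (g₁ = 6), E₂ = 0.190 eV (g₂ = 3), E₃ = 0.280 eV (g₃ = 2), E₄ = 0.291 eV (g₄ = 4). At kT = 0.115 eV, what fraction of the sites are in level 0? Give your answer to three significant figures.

0.419

Eᵢ/kT = 0, 0.66261, 1.6522, 2.4348, 2.5304.
Z = Σ gᵢe^(−Eᵢ/kT) = 3·e^(−0) + 6·e^(−0.66261) + 3·e^(−1.6522) + 2·e^(−2.4348) + 4·e^(−2.5304) = 3.0000 + 3.0930 + 0.57488 + 0.17523 + 0.31851 = 7.1616.
P₀ = g₀ e^(−E₀/kT) / Z = 3.0000/7.1616 = 0.419.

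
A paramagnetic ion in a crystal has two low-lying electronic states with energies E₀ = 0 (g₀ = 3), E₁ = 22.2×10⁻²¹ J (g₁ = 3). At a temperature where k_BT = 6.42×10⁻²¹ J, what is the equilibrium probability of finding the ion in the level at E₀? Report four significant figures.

0.9695

Eᵢ/kT = 0, 3.45794.
Z = Σ gᵢe^(−Eᵢ/kT) = 3·e^(−0) + 3·e^(−3.45794) = 3.00000 + 0.0944837 = 3.09448.
P₀ = g₀ e^(−E₀/kT) / Z = 3.00000/3.09448 = 0.9695.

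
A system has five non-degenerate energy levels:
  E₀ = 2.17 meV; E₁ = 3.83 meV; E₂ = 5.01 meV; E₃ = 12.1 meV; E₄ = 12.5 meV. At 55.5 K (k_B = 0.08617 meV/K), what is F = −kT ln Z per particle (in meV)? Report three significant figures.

k_BT = 0.08617 × 55.5 K = 4.7824 meV.
Eᵢ/kT = 0.45375, 0.80085, 1.0476, 2.5301, 2.6138.
Z = Σ e^(−Eᵢ/kT) = e^(−0.45375) + e^(−0.80085) + e^(−1.0476) + e^(−2.5301) + e^(−2.6138) = 0.63524 + 0.44895 + 0.35078 + 0.079651 + 0.073256 = 1.5879.
F = −kT ln Z = −4.7824 × ln(1.5879) = −4.7824 × 0.46241 = -2.21 meV.

-2.21 meV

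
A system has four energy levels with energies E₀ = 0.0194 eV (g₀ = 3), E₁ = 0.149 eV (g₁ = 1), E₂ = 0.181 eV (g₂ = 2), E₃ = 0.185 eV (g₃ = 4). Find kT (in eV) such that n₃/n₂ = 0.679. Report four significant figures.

0.003703 eV

n₃/n₂ = (g₃/g₂) exp[−(E₃−E₂)/kT] = 0.679.
⇒ (E₃−E₂)/kT = ln((4/2)/0.679) = ln(2.94551) = 1.08028.
kT = 0.004 eV / 1.08028 = 0.003703 eV.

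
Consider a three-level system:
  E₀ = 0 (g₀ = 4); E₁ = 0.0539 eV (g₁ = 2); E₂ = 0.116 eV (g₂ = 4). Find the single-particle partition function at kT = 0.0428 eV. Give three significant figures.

Eᵢ/kT = 0, 1.2593, 2.7103.
Z = Σ gᵢe^(−Eᵢ/kT) = 4·e^(−0) + 2·e^(−1.2593) + 4·e^(−2.7103) = 4.0000 + 0.56771 + 0.26607 = 4.8338.

Z = 4.83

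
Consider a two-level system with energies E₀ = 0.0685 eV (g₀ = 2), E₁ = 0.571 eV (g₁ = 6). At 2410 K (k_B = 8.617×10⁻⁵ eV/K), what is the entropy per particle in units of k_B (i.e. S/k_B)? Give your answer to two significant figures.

1.4

k_BT = 8.617×10⁻⁵ × 2410 K = 0.2077 eV.
Eᵢ/kT = 0.3298, 2.749.
Z = Σ gᵢe^(−Eᵢ/kT) = 2·e^(−0.3298) + 6·e^(−2.749) = 1.438 + 0.3840 = 1.822.
⟨E⟩ = Σ EᵢPᵢ = 0.1744 eV.
S/k_B = ln Z + ⟨E⟩/kT = ln(1.822) + 0.1744/0.2077 = 0.5999 + 0.8397 = 1.4.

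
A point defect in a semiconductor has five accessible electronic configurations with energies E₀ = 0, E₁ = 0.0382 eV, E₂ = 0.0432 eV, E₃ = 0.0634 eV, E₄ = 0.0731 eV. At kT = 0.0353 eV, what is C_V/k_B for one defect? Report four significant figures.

Eᵢ/kT = 0, 1.08215, 1.22380, 1.79603, 2.07082.
Z = Σ e^(−Eᵢ/kT) = e^(−0) + e^(−1.08215) + e^(−1.22380) + e^(−1.79603) + e^(−2.07082) = 1.00000 + 0.338866 + 0.294110 + 0.165956 + 0.126082 = 1.92501.
⟨E⟩ = 0.0235783 eV, ⟨E²⟩ = 0.00123852 eV².
C_V/k_B = (⟨E²⟩ − ⟨E⟩²)/(kT)² = (0.00123852 − 0.000555936)/0.00124609 = 0.5478.

0.5478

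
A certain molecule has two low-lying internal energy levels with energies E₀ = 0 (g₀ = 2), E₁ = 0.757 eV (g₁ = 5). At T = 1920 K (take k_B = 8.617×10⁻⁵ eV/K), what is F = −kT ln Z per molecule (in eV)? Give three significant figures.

-0.119 eV

k_BT = 8.617×10⁻⁵ × 1920 K = 0.16545 eV.
Eᵢ/kT = 0, 4.5754.
Z = Σ gᵢe^(−Eᵢ/kT) = 2·e^(−0) + 5·e^(−4.5754) = 2.0000 + 0.051511 = 2.0515.
F = −kT ln Z = −0.16545 × ln(2.0515) = −0.16545 × 0.71857 = -0.119 eV.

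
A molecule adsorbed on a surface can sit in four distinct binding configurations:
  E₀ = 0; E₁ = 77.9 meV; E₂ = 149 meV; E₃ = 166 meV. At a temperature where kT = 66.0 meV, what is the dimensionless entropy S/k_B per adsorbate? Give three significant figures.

Eᵢ/kT = 0, 1.1803, 2.2576, 2.5152.
Z = Σ e^(−Eᵢ/kT) = e^(−0) + e^(−1.1803) + e^(−2.2576) + e^(−2.5152) = 1.0000 + 0.30719 + 0.10460 + 0.080847 = 1.4926.
⟨E⟩ = Σ EᵢPᵢ = 35.466 meV.
S/k_B = ln Z + ⟨E⟩/kT = ln(1.4926) + 35.466/66.0 = 0.40052 + 0.53736 = 0.938.

0.938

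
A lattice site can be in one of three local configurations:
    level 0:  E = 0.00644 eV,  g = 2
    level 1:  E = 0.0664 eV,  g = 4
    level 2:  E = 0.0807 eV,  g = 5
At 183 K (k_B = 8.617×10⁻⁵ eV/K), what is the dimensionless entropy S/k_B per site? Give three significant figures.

k_BT = 8.617×10⁻⁵ × 183 K = 0.015769 eV.
Eᵢ/kT = 0.40840, 4.2108, 5.1176.
Z = Σ gᵢe^(−Eᵢ/kT) = 2·e^(−0.40840) + 4·e^(−4.2108) + 5·e^(−5.1176) = 1.3294 + 0.059338 + 0.029952 = 1.4187.
⟨E⟩ = Σ EᵢPᵢ = 0.010516 eV.
S/k_B = ln Z + ⟨E⟩/kT = ln(1.4187) + 0.010516/0.015769 = 0.34974 + 0.66688 = 1.02.

1.02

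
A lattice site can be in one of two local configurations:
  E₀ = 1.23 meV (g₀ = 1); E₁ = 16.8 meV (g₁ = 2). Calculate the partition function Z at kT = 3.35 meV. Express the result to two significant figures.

Eᵢ/kT = 0.3672, 5.015.
Z = Σ gᵢe^(−Eᵢ/kT) = 1·e^(−0.3672) + 2·e^(−5.015) = 0.6927 + 0.01328 = 0.7060.

Z = 0.71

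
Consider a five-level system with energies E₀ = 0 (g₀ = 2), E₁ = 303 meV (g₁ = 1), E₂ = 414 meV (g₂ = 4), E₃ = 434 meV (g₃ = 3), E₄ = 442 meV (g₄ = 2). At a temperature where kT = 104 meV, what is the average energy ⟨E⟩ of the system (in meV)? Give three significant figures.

36.3 meV

Eᵢ/kT = 0, 2.9135, 3.9808, 4.1731, 4.2500.
Z = Σ gᵢe^(−Eᵢ/kT) = 2·e^(−0) + 1·e^(−2.9135) + 4·e^(−3.9808) + 3·e^(−4.1731) + 2·e^(−4.2500) = 2.0000 + 0.054285 + 0.074683 + 0.046213 + 0.028528 = 2.2037.
⟨E⟩ = Σ Eᵢ gᵢe^(−Eᵢ/kT) / Z = (0·2.0000 + 303·0.054285 + 414·0.074683 + 434·0.046213 + 442·0.028528) / 2.2037 = 36.3 meV.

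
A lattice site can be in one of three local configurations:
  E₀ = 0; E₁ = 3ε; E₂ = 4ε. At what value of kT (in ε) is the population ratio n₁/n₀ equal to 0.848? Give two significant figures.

n₁/n₀ = exp[−(E₁−E₀)/kT] = 0.848.
⇒ (E₁−E₀)/kT = ln(1/0.848) = ln(1.179) = 0.1647.
kT = 3ε / 0.1647 = 18 ε.

18 ε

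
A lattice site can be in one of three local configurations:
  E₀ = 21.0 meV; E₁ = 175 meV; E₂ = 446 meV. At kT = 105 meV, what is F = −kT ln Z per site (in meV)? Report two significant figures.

Eᵢ/kT = 0.2000, 1.667, 4.248.
Z = Σ e^(−Eᵢ/kT) = e^(−0.2000) + e^(−1.667) + e^(−4.248) = 0.8187 + 0.1888 + 0.01429 = 1.022.
F = −kT ln Z = −105 × ln(1.022) = −105 × 0.02176 = -2.3 meV.

-2.3 meV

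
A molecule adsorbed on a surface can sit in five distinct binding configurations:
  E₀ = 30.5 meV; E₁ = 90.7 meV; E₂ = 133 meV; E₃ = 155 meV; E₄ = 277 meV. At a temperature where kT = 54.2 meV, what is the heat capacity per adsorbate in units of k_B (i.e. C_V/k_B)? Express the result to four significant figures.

Eᵢ/kT = 0.562731, 1.67343, 2.45387, 2.85978, 5.11070.
Z = Σ e^(−Eᵢ/kT) = e^(−0.562731) + e^(−1.67343) + e^(−2.45387) + e^(−2.85978) + e^(−5.11070) = 0.569651 + 0.187602 + 0.0859603 + 0.0572814 + 0.00603186 = 0.906527.
⟨E⟩ = 62.1846 meV, ⟨E²⟩ = 5992.96 meV².
C_V/k_B = (⟨E²⟩ − ⟨E⟩²)/(kT)² = (5992.96 − 3866.92)/2937.64 = 0.7237.

0.7237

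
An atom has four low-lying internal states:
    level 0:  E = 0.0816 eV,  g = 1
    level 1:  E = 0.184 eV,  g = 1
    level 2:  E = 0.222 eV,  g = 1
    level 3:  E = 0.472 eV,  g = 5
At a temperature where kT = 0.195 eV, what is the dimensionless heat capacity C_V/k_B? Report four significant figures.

Eᵢ/kT = 0.418462, 0.943590, 1.13846, 2.42051.
Z = Σ gᵢe^(−Eᵢ/kT) = 1·e^(−0.418462) + 1·e^(−0.943590) + 1·e^(−1.13846) + 5·e^(−2.42051) = 0.658058 + 0.389228 + 0.320312 + 0.444381 = 1.81198.
⟨E⟩ = 0.224160 eV, ⟨E²⟩ = 0.0730398 eV².
C_V/k_B = (⟨E²⟩ − ⟨E⟩²)/(kT)² = (0.0730398 − 0.0502477)/0.0380250 = 0.5994.

0.5994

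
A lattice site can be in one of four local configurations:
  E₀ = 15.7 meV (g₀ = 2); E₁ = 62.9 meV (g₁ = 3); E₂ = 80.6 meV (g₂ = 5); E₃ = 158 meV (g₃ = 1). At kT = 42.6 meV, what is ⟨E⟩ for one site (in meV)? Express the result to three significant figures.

45.5 meV

Eᵢ/kT = 0.36854, 1.4765, 1.8920, 3.7089.
Z = Σ gᵢe^(−Eᵢ/kT) = 2·e^(−0.36854) + 3·e^(−1.4765) + 5·e^(−1.8920) + 1·e^(−3.7089) = 1.3835 + 0.68531 + 0.75385 + 0.024504 = 2.8472.
⟨E⟩ = Σ Eᵢ gᵢe^(−Eᵢ/kT) / Z = (15.7·1.3835 + 62.9·0.68531 + 80.6·0.75385 + 158·0.024504) / 2.8472 = 45.5 meV.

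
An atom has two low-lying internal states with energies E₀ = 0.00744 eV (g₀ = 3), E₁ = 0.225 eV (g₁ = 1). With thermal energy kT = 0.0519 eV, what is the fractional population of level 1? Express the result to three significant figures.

Eᵢ/kT = 0.14335, 4.3353.
Z = Σ gᵢe^(−Eᵢ/kT) = 3·e^(−0.14335) + 1·e^(−4.3353) = 2.5994 + 0.013098 = 2.6125.
P₁ = g₁ e^(−E₁/kT) / Z = 0.013098/2.6125 = 0.00501.

0.00501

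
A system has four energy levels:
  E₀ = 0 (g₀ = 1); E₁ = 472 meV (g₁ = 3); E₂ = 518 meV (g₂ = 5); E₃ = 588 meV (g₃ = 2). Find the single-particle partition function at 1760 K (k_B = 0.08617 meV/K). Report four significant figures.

Z = 1.339

k_BT = 0.08617 × 1760 K = 151.659 meV.
Eᵢ/kT = 0, 3.11225, 3.41556, 3.87712.
Z = Σ gᵢe^(−Eᵢ/kT) = 1·e^(−0) + 3·e^(−3.11225) + 5·e^(−3.41556) + 2·e^(−3.87712) = 1.00000 + 0.133502 + 0.164290 + 0.0414208 = 1.33921.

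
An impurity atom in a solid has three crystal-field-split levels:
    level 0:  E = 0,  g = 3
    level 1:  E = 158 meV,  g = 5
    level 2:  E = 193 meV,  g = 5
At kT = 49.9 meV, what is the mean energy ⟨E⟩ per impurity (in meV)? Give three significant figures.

16.1 meV

Eᵢ/kT = 0, 3.1663, 3.8677.
Z = Σ gᵢe^(−Eᵢ/kT) = 3·e^(−0) + 5·e^(−3.1663) + 5·e^(−3.8677) = 3.0000 + 0.21080 + 0.10453 = 3.3153.
⟨E⟩ = Σ Eᵢ gᵢe^(−Eᵢ/kT) / Z = (0·3.0000 + 158·0.21080 + 193·0.10453) / 3.3153 = 16.1 meV.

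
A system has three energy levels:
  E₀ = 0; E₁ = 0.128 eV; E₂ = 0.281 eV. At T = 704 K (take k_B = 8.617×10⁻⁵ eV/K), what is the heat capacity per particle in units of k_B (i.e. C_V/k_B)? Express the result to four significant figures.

k_BT = 8.617×10⁻⁵ × 704 K = 0.0606637 eV.
Eᵢ/kT = 0, 2.10999, 4.63209.
Z = Σ e^(−Eᵢ/kT) = e^(−0) + e^(−2.10999) + e^(−4.63209) = 1.00000 + 0.121239 + 0.00973439 = 1.13097.
⟨E⟩ = 0.0161401 eV, ⟨E²⟩ = 0.00243598 eV².
C_V/k_B = (⟨E²⟩ − ⟨E⟩²)/(kT)² = (0.00243598 − 0.000260503)/0.00368008 = 0.5911.

0.5911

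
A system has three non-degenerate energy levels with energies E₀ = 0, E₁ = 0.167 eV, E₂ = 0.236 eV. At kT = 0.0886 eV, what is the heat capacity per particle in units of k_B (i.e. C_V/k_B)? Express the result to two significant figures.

Eᵢ/kT = 0, 1.885, 2.664.
Z = Σ e^(−Eᵢ/kT) = e^(−0) + e^(−1.885) + e^(−2.664) = 1.000 + 0.1518 + 0.06967 = 1.221.
⟨E⟩ = 0.03423 eV, ⟨E²⟩ = 0.006645 eV².
C_V/k_B = (⟨E²⟩ − ⟨E⟩²)/(kT)² = (0.006645 − 0.001172)/0.007850 = 0.70.

0.70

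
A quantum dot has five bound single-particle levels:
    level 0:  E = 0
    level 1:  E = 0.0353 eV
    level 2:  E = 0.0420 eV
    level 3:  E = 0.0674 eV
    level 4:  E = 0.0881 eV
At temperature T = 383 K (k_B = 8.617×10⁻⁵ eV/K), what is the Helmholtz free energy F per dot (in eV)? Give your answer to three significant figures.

k_BT = 8.617×10⁻⁵ × 383 K = 0.033003 eV.
Eᵢ/kT = 0, 1.0696, 1.2726, 2.0422, 2.6695.
Z = Σ e^(−Eᵢ/kT) = e^(−0) + e^(−1.0696) + e^(−1.2726) + e^(−2.0422) + e^(−2.6695) = 1.0000 + 0.34315 + 0.28010 + 0.12974 + 0.069287 = 1.8223.
F = −kT ln Z = −0.033003 × ln(1.8223) = −0.033003 × 0.60010 = -0.0198 eV.

-0.0198 eV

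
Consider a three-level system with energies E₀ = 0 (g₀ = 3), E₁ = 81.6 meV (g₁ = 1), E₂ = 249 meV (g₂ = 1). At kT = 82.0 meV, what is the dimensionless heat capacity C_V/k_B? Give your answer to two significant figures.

0.21

Eᵢ/kT = 0, 0.9951, 3.037.
Z = Σ gᵢe^(−Eᵢ/kT) = 3·e^(−0) + 1·e^(−0.9951) + 1·e^(−3.037) = 3.000 + 0.3697 + 0.04798 = 3.418.
⟨E⟩ = 12.32 meV, ⟨E²⟩ = 1591 meV².
C_V/k_B = (⟨E²⟩ − ⟨E⟩²)/(kT)² = (1591 − 151.8)/6724 = 0.21.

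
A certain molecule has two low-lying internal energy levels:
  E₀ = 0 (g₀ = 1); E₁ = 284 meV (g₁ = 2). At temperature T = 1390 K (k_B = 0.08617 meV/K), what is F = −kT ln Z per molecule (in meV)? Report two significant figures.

k_BT = 0.08617 × 1390 K = 119.8 meV.
Eᵢ/kT = 0, 2.371.
Z = Σ gᵢe^(−Eᵢ/kT) = 1·e^(−0) + 2·e^(−2.371) = 1.000 + 0.1868 = 1.187.
F = −kT ln Z = −119.8 × ln(1.187) = −119.8 × 0.1714 = -21 meV.

-21 meV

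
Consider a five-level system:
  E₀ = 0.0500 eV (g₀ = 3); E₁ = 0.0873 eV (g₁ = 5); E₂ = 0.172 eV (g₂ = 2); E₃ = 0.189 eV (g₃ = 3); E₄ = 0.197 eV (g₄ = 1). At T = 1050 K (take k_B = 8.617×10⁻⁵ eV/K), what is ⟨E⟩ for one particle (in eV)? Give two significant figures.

0.090 eV

k_BT = 8.617×10⁻⁵ × 1050 K = 0.09048 eV.
Eᵢ/kT = 0.5526, 0.9649, 1.901, 2.089, 2.177.
Z = Σ gᵢe^(−Eᵢ/kT) = 3·e^(−0.5526) + 5·e^(−0.9649) + 2·e^(−1.901) + 3·e^(−2.089) + 1·e^(−2.177) = 1.726 + 1.905 + 0.2988 + 0.3714 + 0.1134 = 4.415.
⟨E⟩ = Σ Eᵢ gᵢe^(−Eᵢ/kT) / Z = (0.0500·1.726 + 0.0873·1.905 + 0.172·0.2988 + 0.189·0.3714 + 0.197·0.1134) / 4.415 = 0.090 eV.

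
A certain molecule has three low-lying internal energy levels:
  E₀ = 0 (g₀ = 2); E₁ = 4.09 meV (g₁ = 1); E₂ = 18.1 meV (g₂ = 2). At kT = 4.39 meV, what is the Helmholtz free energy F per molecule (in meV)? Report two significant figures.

-3.9 meV

Eᵢ/kT = 0, 0.9317, 4.123.
Z = Σ gᵢe^(−Eᵢ/kT) = 2·e^(−0) + 1·e^(−0.9317) + 2·e^(−4.123) = 2.000 + 0.3939 + 0.03239 = 2.426.
F = −kT ln Z = −4.39 × ln(2.426) = −4.39 × 0.8862 = -3.9 meV.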